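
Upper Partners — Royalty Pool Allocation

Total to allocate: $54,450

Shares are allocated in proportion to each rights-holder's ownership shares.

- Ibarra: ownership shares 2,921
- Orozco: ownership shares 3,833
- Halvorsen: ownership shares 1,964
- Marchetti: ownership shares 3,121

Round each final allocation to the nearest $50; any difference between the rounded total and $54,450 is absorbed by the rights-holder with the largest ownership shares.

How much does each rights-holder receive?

Sum of ownership shares: 11,839.
Unrounded shares: Ibarra 2,921/11,839 × $54,450 = 13,434.28; Orozco 3,833/11,839 × $54,450 = 17,628.76; Halvorsen 1,964/11,839 × $54,450 = 9,032.84; Marchetti 3,121/11,839 × $54,450 = 14,354.12.
At nearest $50: Ibarra $13,450; Orozco $17,650; Halvorsen $9,050; Marchetti $14,350. Sum = $54,500.
Difference $54,450 − $54,500 = −$50 applied to largest ownership shares (Orozco): Orozco becomes $17,600.

Ibarra: $13,450; Orozco: $17,600; Halvorsen: $9,050; Marchetti: $14,350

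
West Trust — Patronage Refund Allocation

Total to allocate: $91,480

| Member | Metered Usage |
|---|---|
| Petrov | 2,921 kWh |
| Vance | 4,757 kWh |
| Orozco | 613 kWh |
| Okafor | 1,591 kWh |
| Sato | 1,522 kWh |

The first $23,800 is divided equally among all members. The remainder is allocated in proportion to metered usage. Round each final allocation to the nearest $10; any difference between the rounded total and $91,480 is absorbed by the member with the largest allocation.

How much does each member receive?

Equal tier: $23,800 ÷ 5 = $4,760 apiece.
Remainder $67,680 by metered usage (total 11,404): Petrov 17,335.43 → $17,340; Vance 28,231.65 → $28,230; Orozco 3,638.01 → $3,640; Okafor 9,442.20 → $9,440; Sato 9,032.70 → $9,030.
Totals: Petrov $4,760 + $17,340 = $22,100; Vance $4,760 + $28,230 = $32,990; Orozco $4,760 + $3,640 = $8,400; Okafor $4,760 + $9,440 = $14,200; Sato $4,760 + $9,030 = $13,790.

Petrov: $22,100 | Vance: $32,990 | Orozco: $8,400 | Okafor: $14,200 | Sato: $13,790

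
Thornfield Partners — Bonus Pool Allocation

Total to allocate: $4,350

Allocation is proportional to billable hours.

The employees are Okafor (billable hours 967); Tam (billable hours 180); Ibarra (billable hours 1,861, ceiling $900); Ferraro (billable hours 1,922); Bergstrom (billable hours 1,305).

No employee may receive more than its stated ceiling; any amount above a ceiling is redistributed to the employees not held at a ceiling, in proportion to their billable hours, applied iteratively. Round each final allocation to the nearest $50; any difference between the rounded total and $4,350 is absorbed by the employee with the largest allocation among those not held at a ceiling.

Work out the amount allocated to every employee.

Okafor: $750 | Tam: $150 | Ibarra: $900 | Ferraro: $1,500 | Bergstrom: $1,050

Total billable hours = 6,235.
Unconstrained shares: Okafor 674.65; Tam 125.58; Ibarra 1,298.37; Ferraro 1,340.93; Bergstrom 910.47.
Capped: Ibarra ($900); residual $3,450 reallocated over remaining billable hours 4,374.
Redistributed shares: Okafor 762.72 → $750; Tam 141.98 → $150; Ferraro 1,515.98 → $1,500; Bergstrom 1,029.32 → $1,050.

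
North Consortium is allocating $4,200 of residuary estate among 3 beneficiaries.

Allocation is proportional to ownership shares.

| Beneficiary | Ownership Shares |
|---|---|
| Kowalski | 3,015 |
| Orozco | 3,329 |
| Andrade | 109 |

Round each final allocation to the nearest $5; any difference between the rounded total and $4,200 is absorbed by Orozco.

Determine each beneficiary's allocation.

Total ownership shares = 6,453.
Unrounded shares: Kowalski 3,015/6,453 × $4,200 = 1,962.34; Orozco 3,329/6,453 × $4,200 = 2,166.71; Andrade 109/6,453 × $4,200 = 70.94.
At nearest $5: Kowalski $1,960; Orozco $2,165; Andrade $70. Sum = $4,195.
Difference $4,200 − $4,195 = +$5 applied to Orozco: Orozco becomes $2,170.

Kowalski: $1,960; Orozco: $2,170; Andrade: $70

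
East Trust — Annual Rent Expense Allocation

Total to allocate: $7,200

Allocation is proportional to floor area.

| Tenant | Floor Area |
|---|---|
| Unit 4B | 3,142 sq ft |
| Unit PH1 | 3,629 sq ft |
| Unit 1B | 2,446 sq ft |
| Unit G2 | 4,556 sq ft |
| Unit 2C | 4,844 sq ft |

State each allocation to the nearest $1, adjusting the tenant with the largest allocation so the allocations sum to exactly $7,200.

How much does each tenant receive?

Unit 4B: $1,215; Unit PH1: $1,403; Unit 1B: $946; Unit G2: $1,762; Unit 2C: $1,874

Combined floor area = 18,617.
Raw shares: Unit 4B 3,142/18,617 × $7,200 = 1,215.15; Unit PH1 3,629/18,617 × $7,200 = 1,403.49; Unit 1B 2,446/18,617 × $7,200 = 945.97; Unit G2 4,556/18,617 × $7,200 = 1,762.00; Unit 2C 4,844/18,617 × $7,200 = 1,873.38.
At nearest $1: Unit 4B $1,215; Unit PH1 $1,403; Unit 1B $946; Unit G2 $1,762; Unit 2C $1,873. Sum = $7,199.
Difference $7,200 − $7,199 = +$1 applied to largest allocation (Unit 2C): Unit 2C becomes $1,874.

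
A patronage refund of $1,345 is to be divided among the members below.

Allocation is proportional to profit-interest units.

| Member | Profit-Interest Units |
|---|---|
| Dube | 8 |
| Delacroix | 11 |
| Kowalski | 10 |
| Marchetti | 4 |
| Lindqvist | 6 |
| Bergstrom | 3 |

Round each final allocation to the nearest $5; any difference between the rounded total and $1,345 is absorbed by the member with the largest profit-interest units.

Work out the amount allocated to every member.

Total profit-interest units = 42.
Proportional shares: Dube 8/42 × $1,345 = 256.19; Delacroix 11/42 × $1,345 = 352.26; Kowalski 10/42 × $1,345 = 320.24; Marchetti 4/42 × $1,345 = 128.10; Lindqvist 6/42 × $1,345 = 192.14; Bergstrom 3/42 × $1,345 = 96.07.
Rounded to nearest $5: Dube $255; Delacroix $350; Kowalski $320; Marchetti $130; Lindqvist $190; Bergstrom $95. Sum = $1,340.
Difference $1,345 − $1,340 = +$5 applied to largest profit-interest units (Delacroix): Delacroix becomes $355.

Dube: $255; Delacroix: $355; Kowalski: $320; Marchetti: $130; Lindqvist: $190; Bergstrom: $95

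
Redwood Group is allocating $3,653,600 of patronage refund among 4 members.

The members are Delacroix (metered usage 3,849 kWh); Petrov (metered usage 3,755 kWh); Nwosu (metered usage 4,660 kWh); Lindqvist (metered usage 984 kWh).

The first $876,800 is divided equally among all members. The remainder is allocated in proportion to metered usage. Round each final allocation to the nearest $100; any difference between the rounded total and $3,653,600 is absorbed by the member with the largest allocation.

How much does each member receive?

Delacroix: $1,026,000 · Petrov: $1,006,300 · Nwosu: $1,195,900 · Lindqvist: $425,400

$876,800 shared equally gives $219,200 per member.
Remainder $2,776,800 by metered usage (total 13,248): Delacroix 806,755.98 → $806,800; Petrov 787,053.44 → $787,100; Nwosu 976,742.75 → $976,700; Lindqvist 206,247.83 → $206,200.
Totals: Delacroix $219,200 + $806,800 = $1,026,000; Petrov $219,200 + $787,100 = $1,006,300; Nwosu $219,200 + $976,700 = $1,195,900; Lindqvist $219,200 + $206,200 = $425,400.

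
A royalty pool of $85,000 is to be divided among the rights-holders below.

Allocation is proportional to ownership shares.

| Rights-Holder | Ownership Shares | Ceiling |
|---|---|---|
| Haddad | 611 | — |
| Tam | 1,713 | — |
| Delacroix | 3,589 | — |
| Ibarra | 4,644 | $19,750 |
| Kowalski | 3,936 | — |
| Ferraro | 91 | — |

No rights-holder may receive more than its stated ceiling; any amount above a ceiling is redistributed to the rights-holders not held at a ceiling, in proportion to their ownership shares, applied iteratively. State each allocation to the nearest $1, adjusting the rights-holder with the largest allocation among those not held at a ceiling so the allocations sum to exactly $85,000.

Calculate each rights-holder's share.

Sum of ownership shares: 14,584.
Proportional shares (ignoring caps): Haddad 3,561.09; Tam 9,983.89; Delacroix 20,917.79; Ibarra 27,066.65; Kowalski 22,940.21; Ferraro 530.38.
Held at cap: Ibarra ($19,750); residual $65,250 reallocated over remaining ownership shares 9,940.
Remaining shares: Haddad 4,010.84 → $4,011; Tam 11,244.79 → $11,245; Delacroix 23,559.58 → $23,560; Kowalski 25,837.42 → $25,837; Ferraro 597.36 → $597.

Haddad: $4,011 | Tam: $11,245 | Delacroix: $23,560 | Ibarra: $19,750 | Kowalski: $25,837 | Ferraro: $597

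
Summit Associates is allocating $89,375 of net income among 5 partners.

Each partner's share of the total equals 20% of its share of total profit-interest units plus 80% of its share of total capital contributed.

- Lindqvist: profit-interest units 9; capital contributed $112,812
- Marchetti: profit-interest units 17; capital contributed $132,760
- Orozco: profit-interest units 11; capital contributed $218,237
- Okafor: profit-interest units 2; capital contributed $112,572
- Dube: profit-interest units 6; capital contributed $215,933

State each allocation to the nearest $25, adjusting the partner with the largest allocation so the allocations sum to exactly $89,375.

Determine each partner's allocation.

Profit-interest units total 45; capital contributed total 792,314.
Combined weights (20% profit-interest units + 80% capital contributed): Lindqvist 0.1539; Marchetti 0.2096; Orozco 0.2692; Okafor 0.1226; Dube 0.2447.
Raw shares: Lindqvist 13,755.38; Marchetti 18,733.31; Orozco 24,063.59; Okafor 10,953.17; Dube 21,869.56.
After rounding ($25): Lindqvist $13,750; Marchetti $18,725; Orozco $24,075; Okafor $10,950; Dube $21,875. Sum = $89,375.
No rounding difference to absorb.

Lindqvist: $13,750; Marchetti: $18,725; Orozco: $24,075; Okafor: $10,950; Dube: $21,875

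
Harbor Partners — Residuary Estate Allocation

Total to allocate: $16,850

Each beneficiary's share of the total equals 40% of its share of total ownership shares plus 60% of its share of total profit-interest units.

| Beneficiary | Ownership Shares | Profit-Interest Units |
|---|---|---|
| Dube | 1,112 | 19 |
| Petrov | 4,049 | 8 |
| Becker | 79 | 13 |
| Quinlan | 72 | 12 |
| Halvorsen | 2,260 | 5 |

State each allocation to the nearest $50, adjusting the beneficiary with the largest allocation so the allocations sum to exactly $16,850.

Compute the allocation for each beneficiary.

Totals — ownership shares 7,572, profit-interest units 57.
Composite weights (40% ownership shares + 60% profit-interest units): Dube 0.2587; Petrov 0.2981; Becker 0.1410; Quinlan 0.1301; Halvorsen 0.1720.
Proportional shares: Dube 4,359.82; Petrov 5,023.05; Becker 2,376.11; Quinlan 2,192.51; Halvorsen 2,898.52.
At nearest $50: Dube $4,350; Petrov $5,000; Becker $2,400; Quinlan $2,200; Halvorsen $2,900. Sum = $16,850.
Rounded total matches; no reconciliation needed.

Dube: $4,350; Petrov: $5,000; Becker: $2,400; Quinlan: $2,200; Halvorsen: $2,900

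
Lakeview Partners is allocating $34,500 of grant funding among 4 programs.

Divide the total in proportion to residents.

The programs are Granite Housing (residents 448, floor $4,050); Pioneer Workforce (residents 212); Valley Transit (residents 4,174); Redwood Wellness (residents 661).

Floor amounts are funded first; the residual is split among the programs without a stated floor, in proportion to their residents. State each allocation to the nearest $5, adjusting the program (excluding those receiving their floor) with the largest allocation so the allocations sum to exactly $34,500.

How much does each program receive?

Granite Housing: $4,050; Pioneer Workforce: $1,280; Valley Transit: $25,180; Redwood Wellness: $3,990

Minimums first: Granite Housing $4,050. Remaining pool $30,450.
Remaining pool split over remaining residents 5,047: Pioneer Workforce 1,279.06 → $1,280; Valley Transit 25,182.94 → $25,185; Redwood Wellness 3,988.00 → $3,990.
Rounding difference −$5 applied to Valley Transit → $25,180.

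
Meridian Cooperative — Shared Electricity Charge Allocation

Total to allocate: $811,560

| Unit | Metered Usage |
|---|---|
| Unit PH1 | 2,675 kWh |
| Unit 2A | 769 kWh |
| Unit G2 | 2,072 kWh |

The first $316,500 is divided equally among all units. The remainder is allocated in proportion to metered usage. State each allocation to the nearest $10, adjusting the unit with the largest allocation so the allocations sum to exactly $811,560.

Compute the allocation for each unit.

Unit PH1: $345,580; Unit 2A: $174,520; Unit G2: $291,460

Equal tier: $316,500 ÷ 3 = $105,500 apiece.
Remainder $495,060 by metered usage (total 5,516): Unit PH1 240,080.77 → $240,080; Unit 2A 69,017.61 → $69,020; Unit G2 185,961.62 → $185,960.
Totals: Unit PH1 $105,500 + $240,080 = $345,580; Unit 2A $105,500 + $69,020 = $174,520; Unit G2 $105,500 + $185,960 = $291,460.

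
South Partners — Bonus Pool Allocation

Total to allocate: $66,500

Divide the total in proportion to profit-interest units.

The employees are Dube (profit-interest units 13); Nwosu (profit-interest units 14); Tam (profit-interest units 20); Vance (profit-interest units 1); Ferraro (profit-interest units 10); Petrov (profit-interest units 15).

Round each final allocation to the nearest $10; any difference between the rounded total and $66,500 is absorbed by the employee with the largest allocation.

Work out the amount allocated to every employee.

Dube: $11,840 · Nwosu: $12,750 · Tam: $18,230 · Vance: $910 · Ferraro: $9,110 · Petrov: $13,660

Sum of profit-interest units: 73.
Proportional shares: Dube 13/73 × $66,500 = 11,842.47; Nwosu 14/73 × $66,500 = 12,753.42; Tam 20/73 × $66,500 = 18,219.18; Vance 1/73 × $66,500 = 910.96; Ferraro 10/73 × $66,500 = 9,109.59; Petrov 15/73 × $66,500 = 13,664.38.
After rounding ($10): Dube $11,840; Nwosu $12,750; Tam $18,220; Vance $910; Ferraro $9,110; Petrov $13,660. Sum = $66,490.
Difference $66,500 − $66,490 = +$10 applied to largest allocation (Tam): Tam becomes $18,230.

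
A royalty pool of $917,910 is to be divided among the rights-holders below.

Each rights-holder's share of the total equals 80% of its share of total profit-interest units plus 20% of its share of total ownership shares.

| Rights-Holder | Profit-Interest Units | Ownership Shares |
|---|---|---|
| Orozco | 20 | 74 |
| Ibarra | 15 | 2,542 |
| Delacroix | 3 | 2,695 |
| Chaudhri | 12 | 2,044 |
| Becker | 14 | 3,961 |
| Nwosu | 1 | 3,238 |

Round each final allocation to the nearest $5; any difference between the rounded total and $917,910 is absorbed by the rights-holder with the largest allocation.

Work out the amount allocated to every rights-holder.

Profit-interest units total 65; ownership shares total 14,554.
Blended shares (80% profit-interest units + 20% ownership shares): Orozco 0.2472; Ibarra 0.2195; Delacroix 0.0740; Chaudhri 0.1758; Becker 0.2267; Nwosu 0.0568.
Pro-rata amounts: Orozco 226,880.50; Ibarra 201,524.72; Delacroix 67,886.39; Chaudhri 161,350.96; Becker 208,126.42; Nwosu 52,141.01.
After rounding ($5): Orozco $226,880; Ibarra $201,525; Delacroix $67,885; Chaudhri $161,350; Becker $208,125; Nwosu $52,140. Sum = $917,905.
Difference $917,910 − $917,905 = +$5 applied to largest allocation (Orozco): Orozco becomes $226,885.

Orozco: $226,885 | Ibarra: $201,525 | Delacroix: $67,885 | Chaudhri: $161,350 | Becker: $208,125 | Nwosu: $52,140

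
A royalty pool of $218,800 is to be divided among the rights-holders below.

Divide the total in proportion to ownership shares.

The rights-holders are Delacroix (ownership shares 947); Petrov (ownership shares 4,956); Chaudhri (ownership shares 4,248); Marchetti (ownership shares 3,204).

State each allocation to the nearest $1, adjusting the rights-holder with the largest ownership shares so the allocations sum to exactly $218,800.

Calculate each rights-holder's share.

Delacroix: $15,515; Petrov: $81,196; Chaudhri: $69,597; Marchetti: $52,492

Ownership shares total: 947 + 4,956 + 4,248 + 3,204 = 13,355.
Pro-rata amounts: Delacroix 15,515.06; Petrov 81,196.02; Chaudhri 69,596.59; Marchetti 52,492.34.
At nearest $1: Delacroix $15,515; Petrov $81,196; Chaudhri $69,597; Marchetti $52,492. Sum = $218,800.
No rounding difference to absorb.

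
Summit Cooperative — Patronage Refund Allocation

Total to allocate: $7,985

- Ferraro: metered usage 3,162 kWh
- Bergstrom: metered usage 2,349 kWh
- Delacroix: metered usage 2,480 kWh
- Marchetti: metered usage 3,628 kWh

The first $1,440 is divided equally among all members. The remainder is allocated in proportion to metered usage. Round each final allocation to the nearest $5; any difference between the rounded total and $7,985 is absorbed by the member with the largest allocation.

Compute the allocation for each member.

Equal tier: $1,440 ÷ 4 = $360 apiece.
Remainder $6,545 by metered usage (total 11,619): Ferraro 1,781.16 → $1,780; Bergstrom 1,323.20 → $1,325; Delacroix 1,396.99 → $1,395; Marchetti 2,043.66 → $2,045.
Totals: Ferraro $360 + $1,780 = $2,140; Bergstrom $360 + $1,325 = $1,685; Delacroix $360 + $1,395 = $1,755; Marchetti $360 + $2,045 = $2,405.

Ferraro: $2,140 | Bergstrom: $1,685 | Delacroix: $1,755 | Marchetti: $2,405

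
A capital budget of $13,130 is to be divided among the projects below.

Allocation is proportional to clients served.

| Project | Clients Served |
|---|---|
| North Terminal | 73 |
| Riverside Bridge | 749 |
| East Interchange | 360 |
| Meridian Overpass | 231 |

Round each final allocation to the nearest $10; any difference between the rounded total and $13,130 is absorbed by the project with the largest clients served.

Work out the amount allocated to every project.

Sum of clients served: 1,413.
Proportional shares: North Terminal 73/1,413 × $13,130 = 678.34; Riverside Bridge 749/1,413 × $13,130 = 6,959.92; East Interchange 360/1,413 × $13,130 = 3,345.22; Meridian Overpass 231/1,413 × $13,130 = 2,146.52.
After rounding ($10): North Terminal $680; Riverside Bridge $6,960; East Interchange $3,350; Meridian Overpass $2,150. Sum = $13,140.
Difference $13,130 − $13,140 = −$10 applied to largest clients served (Riverside Bridge): Riverside Bridge becomes $6,950.

North Terminal: $680 | Riverside Bridge: $6,950 | East Interchange: $3,350 | Meridian Overpass: $2,150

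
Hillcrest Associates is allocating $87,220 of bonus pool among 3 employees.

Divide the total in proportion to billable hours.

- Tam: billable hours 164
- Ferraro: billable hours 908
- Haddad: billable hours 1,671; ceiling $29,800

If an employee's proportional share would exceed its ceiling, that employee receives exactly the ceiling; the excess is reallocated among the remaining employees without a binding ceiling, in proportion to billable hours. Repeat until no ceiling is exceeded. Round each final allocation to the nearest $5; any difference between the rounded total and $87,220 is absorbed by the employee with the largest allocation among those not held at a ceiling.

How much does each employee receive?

Tam: $8,785; Ferraro: $48,635; Haddad: $29,800

Sum of billable hours: 2,743.
Unconstrained shares: Tam 5,214.76; Ferraro 28,871.95; Haddad 53,133.29.
Capped: Haddad ($29,800); remaining pool $57,420 reallocated over remaining billable hours 1,072.
Shares after redistribution: Tam 8,784.40 → $8,785; Ferraro 48,635.60 → $48,635.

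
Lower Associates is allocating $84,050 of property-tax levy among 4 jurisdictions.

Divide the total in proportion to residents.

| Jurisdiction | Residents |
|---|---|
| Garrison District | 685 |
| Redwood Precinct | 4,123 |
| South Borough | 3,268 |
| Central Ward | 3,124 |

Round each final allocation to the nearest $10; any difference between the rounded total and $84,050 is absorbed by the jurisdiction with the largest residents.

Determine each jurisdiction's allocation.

Garrison District: $5,140 · Redwood Precinct: $30,950 · South Borough: $24,520 · Central Ward: $23,440

Combined residents = 11,200.
Pro-rata amounts: Garrison District 685/11,200 × $84,050 = 5,140.56; Redwood Precinct 4,123/11,200 × $84,050 = 30,940.91; South Borough 3,268/11,200 × $84,050 = 24,524.59; Central Ward 3,124/11,200 × $84,050 = 23,443.95.
After rounding ($10): Garrison District $5,140; Redwood Precinct $30,940; South Borough $24,520; Central Ward $23,440. Sum = $84,040.
Difference $84,050 − $84,040 = +$10 applied to largest residents (Redwood Precinct): Redwood Precinct becomes $30,950.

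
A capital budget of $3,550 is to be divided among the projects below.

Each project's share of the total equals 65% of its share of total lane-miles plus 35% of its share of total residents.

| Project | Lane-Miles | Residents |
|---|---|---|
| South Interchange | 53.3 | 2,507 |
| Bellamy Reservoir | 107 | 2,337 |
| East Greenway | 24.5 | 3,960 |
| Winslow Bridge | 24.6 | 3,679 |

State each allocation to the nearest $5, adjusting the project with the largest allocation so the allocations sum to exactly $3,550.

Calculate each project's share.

South Interchange: $835; Bellamy Reservoir: $1,415; East Greenway: $665; Winslow Bridge: $635

Totals — lane-miles 209.4, residents 12,483.
Blended shares (65% lane-miles + 35% residents): South Interchange 0.2357; Bellamy Reservoir 0.3977; East Greenway 0.1871; Winslow Bridge 0.1795.
Proportional shares: South Interchange 836.88; Bellamy Reservoir 1,411.71; East Greenway 664.14; Winslow Bridge 637.27.
Rounded to nearest $5: South Interchange $835; Bellamy Reservoir $1,410; East Greenway $665; Winslow Bridge $635. Sum = $3,545.
Difference $3,550 − $3,545 = +$5 applied to largest allocation (Bellamy Reservoir): Bellamy Reservoir becomes $1,415.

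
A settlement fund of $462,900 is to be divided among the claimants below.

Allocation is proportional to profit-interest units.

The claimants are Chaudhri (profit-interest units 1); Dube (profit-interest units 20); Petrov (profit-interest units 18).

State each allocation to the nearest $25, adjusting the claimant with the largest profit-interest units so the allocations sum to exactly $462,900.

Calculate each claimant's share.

Chaudhri: $11,875; Dube: $237,375; Petrov: $213,650

Sum of profit-interest units: 1 + 20 + 18 = 39.
Unrounded shares: Chaudhri 11,869.23; Dube 237,384.62; Petrov 213,646.15.
Rounded to nearest $25: Chaudhri $11,875; Dube $237,375; Petrov $213,650. Sum = $462,900.
No rounding difference to absorb.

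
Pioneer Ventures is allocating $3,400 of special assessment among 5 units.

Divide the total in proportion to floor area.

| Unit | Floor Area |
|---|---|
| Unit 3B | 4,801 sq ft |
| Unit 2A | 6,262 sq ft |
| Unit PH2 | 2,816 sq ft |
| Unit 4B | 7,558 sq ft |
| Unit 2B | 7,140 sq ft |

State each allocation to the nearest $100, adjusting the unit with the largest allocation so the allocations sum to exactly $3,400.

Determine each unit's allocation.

Unit 3B: $600 · Unit 2A: $700 · Unit PH2: $300 · Unit 4B: $1,000 · Unit 2B: $800

Sum of floor area: 28,577.
Raw shares: Unit 3B 4,801/28,577 × $3,400 = 571.21; Unit 2A 6,262/28,577 × $3,400 = 745.03; Unit PH2 2,816/28,577 × $3,400 = 335.04; Unit 4B 7,558/28,577 × $3,400 = 899.23; Unit 2B 7,140/28,577 × $3,400 = 849.49.
At nearest $100: Unit 3B $600; Unit 2A $700; Unit PH2 $300; Unit 4B $900; Unit 2B $800. Sum = $3,300.
Difference $3,400 − $3,300 = +$100 applied to largest allocation (Unit 4B): Unit 4B becomes $1,000.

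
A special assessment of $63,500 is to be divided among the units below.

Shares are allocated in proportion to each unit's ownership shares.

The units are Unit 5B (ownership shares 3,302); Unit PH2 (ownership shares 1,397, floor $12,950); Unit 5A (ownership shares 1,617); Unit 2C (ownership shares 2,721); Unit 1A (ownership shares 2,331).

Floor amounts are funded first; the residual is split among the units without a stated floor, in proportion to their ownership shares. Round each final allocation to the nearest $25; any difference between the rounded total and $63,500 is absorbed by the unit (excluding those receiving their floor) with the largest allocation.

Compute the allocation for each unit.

Unit 5B: $16,725 | Unit PH2: $12,950 | Unit 5A: $8,200 | Unit 2C: $13,800 | Unit 1A: $11,825

Fund the minimums — Unit PH2 $12,950. Remaining pool $50,550.
Remaining pool split over remaining ownership shares 9,971: Unit 5B 16,740.16 → $16,750; Unit 5A 8,197.71 → $8,200; Unit 2C 13,794.66 → $13,800; Unit 1A 11,817.48 → $11,825.
Rounding difference −$25 applied to Unit 5B → $16,725.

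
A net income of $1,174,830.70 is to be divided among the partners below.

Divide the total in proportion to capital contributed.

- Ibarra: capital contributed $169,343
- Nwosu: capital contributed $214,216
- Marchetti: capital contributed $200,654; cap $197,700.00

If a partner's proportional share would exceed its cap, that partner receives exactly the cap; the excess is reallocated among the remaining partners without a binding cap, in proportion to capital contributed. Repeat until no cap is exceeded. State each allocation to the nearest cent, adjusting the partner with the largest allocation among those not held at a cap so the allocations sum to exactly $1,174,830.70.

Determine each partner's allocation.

Sum of capital contributed: 584,213.
Proportional shares (ignoring caps): Ibarra 340,542.4994; Nwosu 430,780.4401; Marchetti 403,507.7605.
Cap binds for Marchetti ($197,700.00); balance $977,130.70 reallocated over remaining capital contributed 383,559.
Shares after redistribution: Ibarra 431,407.5387 → $431,407.54; Nwosu 545,723.1613 → $545,723.16.

Ibarra: $431,407.54 · Nwosu: $545,723.16 · Marchetti: $197,700.00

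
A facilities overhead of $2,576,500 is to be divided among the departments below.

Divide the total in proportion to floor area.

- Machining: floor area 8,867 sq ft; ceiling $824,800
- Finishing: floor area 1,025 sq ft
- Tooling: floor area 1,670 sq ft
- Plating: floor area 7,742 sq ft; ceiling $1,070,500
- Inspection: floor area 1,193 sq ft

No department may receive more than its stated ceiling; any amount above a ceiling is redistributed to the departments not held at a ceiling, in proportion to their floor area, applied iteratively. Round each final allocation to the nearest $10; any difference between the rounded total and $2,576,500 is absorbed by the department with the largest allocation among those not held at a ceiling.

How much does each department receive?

Total floor area = 20,497.
Pro-rata shares before constraints: Machining 1,114,593.62; Finishing 128,843.86; Tooling 209,921.21; Plating 973,179.64; Inspection 149,961.68.
Capped: Machining ($824,800); residual $1,751,700 reallocated over remaining floor area 11,630.
Capped: Plating ($1,070,500); residual $681,200 reallocated over remaining floor area 3,888.
Redistributed shares: Finishing 179,585.91 → $179,590; Tooling 292,593.62 → $292,590; Inspection 209,020.47 → $209,020.

Machining: $824,800 · Finishing: $179,590 · Tooling: $292,590 · Plating: $1,070,500 · Inspection: $209,020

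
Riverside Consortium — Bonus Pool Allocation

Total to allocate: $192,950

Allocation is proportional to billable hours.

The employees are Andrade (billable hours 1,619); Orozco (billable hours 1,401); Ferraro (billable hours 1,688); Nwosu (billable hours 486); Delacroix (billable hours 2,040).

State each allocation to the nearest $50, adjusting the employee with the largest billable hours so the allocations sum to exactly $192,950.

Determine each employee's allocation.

Total billable hours = 7,234.
Raw shares: Andrade 1,619/7,234 × $192,950 = 43,183.03; Orozco 1,401/7,234 × $192,950 = 37,368.39; Ferraro 1,688/7,234 × $192,950 = 45,023.44; Nwosu 486/7,234 × $192,950 = 12,962.91; Delacroix 2,040/7,234 × $192,950 = 54,412.22.
At nearest $50: Andrade $43,200; Orozco $37,350; Ferraro $45,000; Nwosu $12,950; Delacroix $54,400. Sum = $192,900.
Difference $192,950 − $192,900 = +$50 applied to largest billable hours (Delacroix): Delacroix becomes $54,450.

Andrade: $43,200 | Orozco: $37,350 | Ferraro: $45,000 | Nwosu: $12,950 | Delacroix: $54,450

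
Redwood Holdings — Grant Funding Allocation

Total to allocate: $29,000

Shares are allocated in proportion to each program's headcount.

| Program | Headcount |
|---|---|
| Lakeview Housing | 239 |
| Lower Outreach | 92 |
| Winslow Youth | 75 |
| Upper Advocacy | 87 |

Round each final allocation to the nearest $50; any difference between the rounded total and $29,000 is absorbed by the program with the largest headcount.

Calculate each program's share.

Sum of headcount: 493.
Pro-rata amounts: Lakeview Housing 239/493 × $29,000 = 14,058.82; Lower Outreach 92/493 × $29,000 = 5,411.76; Winslow Youth 75/493 × $29,000 = 4,411.76; Upper Advocacy 87/493 × $29,000 = 5,117.65.
After rounding ($50): Lakeview Housing $14,050; Lower Outreach $5,400; Winslow Youth $4,400; Upper Advocacy $5,100. Sum = $28,950.
Difference $29,000 − $28,950 = +$50 applied to largest headcount (Lakeview Housing): Lakeview Housing becomes $14,100.

Lakeview Housing: $14,100; Lower Outreach: $5,400; Winslow Youth: $4,400; Upper Advocacy: $5,100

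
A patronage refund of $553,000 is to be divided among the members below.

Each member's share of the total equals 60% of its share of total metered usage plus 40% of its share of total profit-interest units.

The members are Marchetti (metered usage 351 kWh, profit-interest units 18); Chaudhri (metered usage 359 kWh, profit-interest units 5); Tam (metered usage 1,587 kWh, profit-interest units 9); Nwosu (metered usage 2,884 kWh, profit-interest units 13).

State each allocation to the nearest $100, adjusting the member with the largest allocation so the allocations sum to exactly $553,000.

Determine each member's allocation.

Totals — metered usage 5,181, profit-interest units 45.
Composite weights (60% metered usage + 40% profit-interest units): Marchetti 0.2006; Chaudhri 0.0860; Tam 0.2638; Nwosu 0.4495.
Raw shares: Marchetti 110,958.63; Chaudhri 47,568.74; Tam 145,874.16; Nwosu 248,598.46.
At nearest $100: Marchetti $111,000; Chaudhri $47,600; Tam $145,900; Nwosu $248,600. Sum = $553,100.
Difference $553,000 − $553,100 = −$100 applied to largest allocation (Nwosu): Nwosu becomes $248,500.

Marchetti: $111,000 · Chaudhri: $47,600 · Tam: $145,900 · Nwosu: $248,500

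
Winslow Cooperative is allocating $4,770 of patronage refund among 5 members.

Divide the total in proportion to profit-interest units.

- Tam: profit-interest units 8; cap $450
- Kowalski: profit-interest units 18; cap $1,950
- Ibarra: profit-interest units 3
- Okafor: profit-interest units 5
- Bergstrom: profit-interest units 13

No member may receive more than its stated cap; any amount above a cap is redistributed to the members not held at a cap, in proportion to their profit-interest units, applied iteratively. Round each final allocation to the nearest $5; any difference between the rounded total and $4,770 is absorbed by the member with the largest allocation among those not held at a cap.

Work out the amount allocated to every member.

Tam: $450; Kowalski: $1,950; Ibarra: $340; Okafor: $565; Bergstrom: $1,465

Combined profit-interest units = 47.
Unconstrained shares: Tam 811.91; Kowalski 1,826.81; Ibarra 304.47; Okafor 507.45; Bergstrom 1,319.36.
Cap binds for Tam ($450); residual $4,320 reallocated over remaining profit-interest units 39.
Cap binds for Kowalski ($1,950); residual $2,370 reallocated over remaining profit-interest units 21.
Remaining shares: Ibarra 338.57 → $340; Okafor 564.29 → $565; Bergstrom 1,467.14 → $1,465.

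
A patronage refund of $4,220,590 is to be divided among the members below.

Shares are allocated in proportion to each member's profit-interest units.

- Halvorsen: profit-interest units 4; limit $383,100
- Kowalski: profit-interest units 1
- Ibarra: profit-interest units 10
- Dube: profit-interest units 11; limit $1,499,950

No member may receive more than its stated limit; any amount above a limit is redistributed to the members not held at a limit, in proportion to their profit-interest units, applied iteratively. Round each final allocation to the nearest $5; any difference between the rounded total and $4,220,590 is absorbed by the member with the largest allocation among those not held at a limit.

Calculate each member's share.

Halvorsen: $383,100; Kowalski: $212,505; Ibarra: $2,125,035; Dube: $1,499,950

Sum of profit-interest units: 26.
Unconstrained shares: Halvorsen 649,321.54; Kowalski 162,330.38; Ibarra 1,623,303.85; Dube 1,785,634.23.
Cap binds for Halvorsen ($383,100), Dube ($1,499,950); remaining pool $2,337,540 reallocated over remaining profit-interest units 11.
Remaining shares: Kowalski 212,503.64 → $212,505; Ibarra 2,125,036.36 → $2,125,035.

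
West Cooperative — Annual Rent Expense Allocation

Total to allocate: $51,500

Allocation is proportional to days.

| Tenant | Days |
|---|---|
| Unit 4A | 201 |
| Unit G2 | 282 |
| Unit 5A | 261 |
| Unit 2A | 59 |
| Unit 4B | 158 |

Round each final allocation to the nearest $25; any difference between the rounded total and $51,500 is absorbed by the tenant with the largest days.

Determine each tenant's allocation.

Combined days = 201 + 282 + 261 + 59 + 158 = 961.
Proportional shares: Unit 4A 10,771.59; Unit G2 15,112.38; Unit 5A 13,986.99; Unit 2A 3,161.81; Unit 4B 8,467.22.
After rounding ($25): Unit 4A $10,775; Unit G2 $15,100; Unit 5A $13,975; Unit 2A $3,150; Unit 4B $8,475. Sum = $51,475.
Difference $51,500 − $51,475 = +$25 applied to largest days (Unit G2): Unit G2 becomes $15,125.

Unit 4A: $10,775; Unit G2: $15,125; Unit 5A: $13,975; Unit 2A: $3,150; Unit 4B: $8,475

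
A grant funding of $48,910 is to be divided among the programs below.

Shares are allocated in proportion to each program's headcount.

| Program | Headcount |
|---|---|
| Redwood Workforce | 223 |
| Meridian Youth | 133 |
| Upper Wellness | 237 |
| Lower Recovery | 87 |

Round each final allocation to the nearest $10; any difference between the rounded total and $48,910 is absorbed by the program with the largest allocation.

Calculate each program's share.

Total headcount = 680.
Raw shares: Redwood Workforce 223/680 × $48,910 = 16,039.60; Meridian Youth 133/680 × $48,910 = 9,566.22; Upper Wellness 237/680 × $48,910 = 17,046.57; Lower Recovery 87/680 × $48,910 = 6,257.60.
Rounded to nearest $10: Redwood Workforce $16,040; Meridian Youth $9,570; Upper Wellness $17,050; Lower Recovery $6,260. Sum = $48,920.
Difference $48,910 − $48,920 = −$10 applied to largest allocation (Upper Wellness): Upper Wellness becomes $17,040.

Redwood Workforce: $16,040 | Meridian Youth: $9,570 | Upper Wellness: $17,040 | Lower Recovery: $6,260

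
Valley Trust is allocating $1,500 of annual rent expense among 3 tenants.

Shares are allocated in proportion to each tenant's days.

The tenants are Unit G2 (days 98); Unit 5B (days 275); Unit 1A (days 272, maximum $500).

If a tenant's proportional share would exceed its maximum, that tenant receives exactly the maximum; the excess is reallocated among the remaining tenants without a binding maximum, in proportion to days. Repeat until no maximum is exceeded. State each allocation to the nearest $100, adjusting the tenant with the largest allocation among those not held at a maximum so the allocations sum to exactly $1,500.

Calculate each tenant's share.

Days total: 645.
Proportional shares (ignoring caps): Unit G2 227.91; Unit 5B 639.53; Unit 1A 632.56.
Capped: Unit 1A ($500); remaining pool $1,000 reallocated over remaining days 373.
Redistributed shares: Unit G2 262.73 → $300; Unit 5B 737.27 → $700.

Unit G2: $300; Unit 5B: $700; Unit 1A: $500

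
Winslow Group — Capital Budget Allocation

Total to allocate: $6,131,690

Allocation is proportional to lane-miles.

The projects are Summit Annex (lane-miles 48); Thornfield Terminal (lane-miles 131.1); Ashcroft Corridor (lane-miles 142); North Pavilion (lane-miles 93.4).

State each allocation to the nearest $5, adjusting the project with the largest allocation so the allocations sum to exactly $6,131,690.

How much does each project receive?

Total lane-miles = 414.5.
Pro-rata amounts: Summit Annex 48/414.5 × $6,131,690 = 710,063.02; Thornfield Terminal 131.1/414.5 × $6,131,690 = 1,939,359.61; Ashcroft Corridor 142/414.5 × $6,131,690 = 2,100,603.09; North Pavilion 93.4/414.5 × $6,131,690 = 1,381,664.28.
Rounded to nearest $5: Summit Annex $710,065; Thornfield Terminal $1,939,360; Ashcroft Corridor $2,100,605; North Pavilion $1,381,665. Sum = $6,131,695.
Difference $6,131,690 − $6,131,695 = −$5 applied to largest allocation (Ashcroft Corridor): Ashcroft Corridor becomes $2,100,600.

Summit Annex: $710,065 · Thornfield Terminal: $1,939,360 · Ashcroft Corridor: $2,100,600 · North Pavilion: $1,381,665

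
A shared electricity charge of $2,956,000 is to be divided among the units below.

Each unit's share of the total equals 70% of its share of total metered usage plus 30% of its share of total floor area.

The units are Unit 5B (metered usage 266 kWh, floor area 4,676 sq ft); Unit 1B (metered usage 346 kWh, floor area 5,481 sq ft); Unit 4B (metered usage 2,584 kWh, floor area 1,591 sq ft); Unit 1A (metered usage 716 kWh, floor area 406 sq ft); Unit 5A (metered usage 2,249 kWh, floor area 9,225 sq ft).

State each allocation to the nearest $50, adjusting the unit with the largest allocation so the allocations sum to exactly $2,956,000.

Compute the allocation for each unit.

Totals — metered usage 6,161, floor area 21,379.
Blended shares (70% metered usage + 30% floor area): Unit 5B 0.0958; Unit 1B 0.1162; Unit 4B 0.3159; Unit 1A 0.0870; Unit 5A 0.3850.
Unrounded shares: Unit 5B 283,297.59; Unit 1B 343,557.33; Unit 4B 933,842.82; Unit 1A 257,312.73; Unit 5A 1,137,989.53.
At nearest $50: Unit 5B $283,300; Unit 1B $343,550; Unit 4B $933,850; Unit 1A $257,300; Unit 5A $1,138,000. Sum = $2,956,000.
Sum already equals the total — no adjustment.

Unit 5B: $283,300; Unit 1B: $343,550; Unit 4B: $933,850; Unit 1A: $257,300; Unit 5A: $1,138,000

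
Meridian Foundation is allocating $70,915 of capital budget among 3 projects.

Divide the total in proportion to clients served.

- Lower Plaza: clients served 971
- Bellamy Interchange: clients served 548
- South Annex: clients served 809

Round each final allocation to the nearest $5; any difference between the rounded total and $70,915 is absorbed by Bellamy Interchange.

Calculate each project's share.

Sum of clients served: 2,328.
Proportional shares: Lower Plaza 971/2,328 × $70,915 = 29,578.38; Bellamy Interchange 548/2,328 × $70,915 = 16,693.05; South Annex 809/2,328 × $70,915 = 24,643.57.
After rounding ($5): Lower Plaza $29,580; Bellamy Interchange $16,695; South Annex $24,645. Sum = $70,920.
Difference $70,915 − $70,920 = −$5 applied to Bellamy Interchange: Bellamy Interchange becomes $16,690.

Lower Plaza: $29,580; Bellamy Interchange: $16,690; South Annex: $24,645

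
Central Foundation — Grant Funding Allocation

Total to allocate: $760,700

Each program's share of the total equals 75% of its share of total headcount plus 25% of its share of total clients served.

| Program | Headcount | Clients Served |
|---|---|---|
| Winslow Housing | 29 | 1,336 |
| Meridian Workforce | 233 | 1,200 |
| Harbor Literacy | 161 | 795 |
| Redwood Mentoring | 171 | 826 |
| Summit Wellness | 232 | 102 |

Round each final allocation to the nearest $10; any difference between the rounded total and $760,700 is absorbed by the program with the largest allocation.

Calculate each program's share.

Winslow Housing: $79,690; Meridian Workforce: $214,520; Harbor Literacy: $146,700; Redwood Mentoring: $154,990; Summit Wellness: $164,800

Totals — headcount 826, clients served 4,259.
Composite weights (75% headcount + 25% clients served): Winslow Housing 0.1048; Meridian Workforce 0.2820; Harbor Literacy 0.1929; Redwood Mentoring 0.2038; Summit Wellness 0.2166.
Proportional shares: Winslow Housing 79,686.28; Meridian Workforce 214,518.02; Harbor Literacy 146,702.76; Redwood Mentoring 154,994.07; Summit Wellness 164,798.86.
At nearest $10: Winslow Housing $79,690; Meridian Workforce $214,520; Harbor Literacy $146,700; Redwood Mentoring $154,990; Summit Wellness $164,800. Sum = $760,700.
No rounding difference to absorb.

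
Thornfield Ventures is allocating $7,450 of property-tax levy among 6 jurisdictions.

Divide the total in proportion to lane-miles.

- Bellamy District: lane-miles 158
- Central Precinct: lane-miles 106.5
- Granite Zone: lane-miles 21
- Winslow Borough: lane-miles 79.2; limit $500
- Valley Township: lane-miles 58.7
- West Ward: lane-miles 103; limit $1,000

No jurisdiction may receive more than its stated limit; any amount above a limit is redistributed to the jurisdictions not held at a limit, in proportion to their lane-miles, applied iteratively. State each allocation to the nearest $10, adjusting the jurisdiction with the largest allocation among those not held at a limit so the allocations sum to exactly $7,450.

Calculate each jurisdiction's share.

Total lane-miles = 526.4.
Proportional shares (ignoring caps): Bellamy District 2,236.13; Central Precinct 1,507.27; Granite Zone 297.21; Winslow Borough 1,120.90; Valley Township 830.77; West Ward 1,457.73.
Capped: Winslow Borough ($500), West Ward ($1,000); residual $5,950 reallocated over remaining lane-miles 344.2.
Remaining shares: Bellamy District 2,731.26 → $2,730; Central Precinct 1,841.01 → $1,840; Granite Zone 363.02 → $360; Valley Township 1,014.72 → $1,010.
Rounding difference +$10 applied to Bellamy District → $2,740.

Bellamy District: $2,740; Central Precinct: $1,840; Granite Zone: $360; Winslow Borough: $500; Valley Township: $1,010; West Ward: $1,000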